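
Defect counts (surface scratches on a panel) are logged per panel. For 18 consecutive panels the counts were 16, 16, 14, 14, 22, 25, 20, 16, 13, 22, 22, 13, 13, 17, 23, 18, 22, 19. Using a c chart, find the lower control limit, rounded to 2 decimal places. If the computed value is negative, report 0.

c̄ = (16 + 16 + 14 + 14 + 22 + 25 + 20 + 16 + 13 + 22 + 22 + 13 + 13 + 17 + 23 + 18 + 22 + 19) / 18 = 325 / 18 = 18.0556
LCL = c̄ − 3√c̄ = 18.0556 − 3 × 4.2492 = 5.3080

5.31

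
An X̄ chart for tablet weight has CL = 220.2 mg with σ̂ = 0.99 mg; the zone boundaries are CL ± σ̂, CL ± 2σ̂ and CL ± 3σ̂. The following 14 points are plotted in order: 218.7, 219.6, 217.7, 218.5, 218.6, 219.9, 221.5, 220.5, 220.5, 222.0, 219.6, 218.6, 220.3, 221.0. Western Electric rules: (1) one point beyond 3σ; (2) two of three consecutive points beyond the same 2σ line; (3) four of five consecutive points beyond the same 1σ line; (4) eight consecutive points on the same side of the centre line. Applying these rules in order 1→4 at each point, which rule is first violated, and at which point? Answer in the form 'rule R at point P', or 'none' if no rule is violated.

Zone of each point (C = within 1σ̂, B = 1σ̂–2σ̂, A = 2σ̂–3σ̂, * = beyond 3σ̂; sign = side of CL): 1:-B, 2:-C, 3:-A, 4:-B, 5:-B, 6:-C, 7:+B, 8:+C, 9:+C, 10:+B, 11:-C, 12:-B, 13:+C, 14:+C
Rule 3 (four of five consecutive points beyond the same 1σ limit) is satisfied at point 5.

rule 3 at point 5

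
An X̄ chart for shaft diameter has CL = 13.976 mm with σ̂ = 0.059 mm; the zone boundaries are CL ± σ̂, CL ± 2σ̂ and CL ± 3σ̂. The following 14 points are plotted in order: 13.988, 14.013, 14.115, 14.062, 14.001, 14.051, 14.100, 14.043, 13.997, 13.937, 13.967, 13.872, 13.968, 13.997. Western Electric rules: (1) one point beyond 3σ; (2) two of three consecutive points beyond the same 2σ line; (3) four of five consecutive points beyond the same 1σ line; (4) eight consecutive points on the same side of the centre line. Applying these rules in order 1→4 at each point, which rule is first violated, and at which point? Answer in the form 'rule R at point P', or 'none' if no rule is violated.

Zone of each point (C = within 1σ̂, B = 1σ̂–2σ̂, A = 2σ̂–3σ̂, * = beyond 3σ̂; sign = side of CL): 1:+C, 2:+C, 3:+A, 4:+B, 5:+C, 6:+B, 7:+A, 8:+B, 9:+C, 10:-C, 11:-C, 12:-B, 13:-C, 14:+C
Rule 3 (four of five consecutive points beyond the same 1σ limit) is satisfied at point 7.

rule 3 at point 7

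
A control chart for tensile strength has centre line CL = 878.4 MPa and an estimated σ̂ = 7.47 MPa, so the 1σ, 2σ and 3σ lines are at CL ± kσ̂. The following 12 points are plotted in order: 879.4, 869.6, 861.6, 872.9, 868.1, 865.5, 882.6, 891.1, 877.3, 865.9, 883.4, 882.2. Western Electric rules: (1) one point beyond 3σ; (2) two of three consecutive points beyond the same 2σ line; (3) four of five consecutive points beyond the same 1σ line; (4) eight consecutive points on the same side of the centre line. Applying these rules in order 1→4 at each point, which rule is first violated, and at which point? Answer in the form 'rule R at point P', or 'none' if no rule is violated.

Zone of each point (C = within 1σ̂, B = 1σ̂–2σ̂, A = 2σ̂–3σ̂, * = beyond 3σ̂; sign = side of CL): 1:+C, 2:-B, 3:-A, 4:-C, 5:-B, 6:-B, 7:+C, 8:+B, 9:-C, 10:-B, 11:+C, 12:+C
Rule 3 (four of five consecutive points beyond the same 1σ limit) is satisfied at point 6.

rule 3 at point 6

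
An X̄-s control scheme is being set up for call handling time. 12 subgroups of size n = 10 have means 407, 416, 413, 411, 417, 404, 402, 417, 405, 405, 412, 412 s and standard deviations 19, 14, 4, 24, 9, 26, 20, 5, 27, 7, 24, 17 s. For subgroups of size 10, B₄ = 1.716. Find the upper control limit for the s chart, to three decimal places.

s̄ = (19 + 14 + 4 + 24 + 9 + 26 + 20 + 5 + 27 + 7 + 24 + 17) / 12 = 16.3333
UCL_s = B₄·s̄ = 1.716 × 16.3333 = 28.0280

28.028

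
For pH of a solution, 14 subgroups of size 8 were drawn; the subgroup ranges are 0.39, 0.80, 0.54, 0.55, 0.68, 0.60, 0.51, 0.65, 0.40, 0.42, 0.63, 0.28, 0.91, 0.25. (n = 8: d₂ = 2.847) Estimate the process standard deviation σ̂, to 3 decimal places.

0.191

R̄ = (0.39 + 0.80 + 0.54 + 0.55 + 0.68 + 0.60 + 0.51 + 0.65 + 0.40 + 0.42 + 0.63 + 0.28 + 0.91 + 0.25) / 14 = 0.5436
σ̂ = R̄ / d₂ = 0.5436 / 2.847 = 0.1909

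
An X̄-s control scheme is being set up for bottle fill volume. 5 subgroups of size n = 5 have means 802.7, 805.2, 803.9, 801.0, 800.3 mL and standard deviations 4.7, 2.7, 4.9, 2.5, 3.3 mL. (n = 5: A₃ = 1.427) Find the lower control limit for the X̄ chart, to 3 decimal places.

X̄̄ = (802.7 + 805.2 + 803.9 + 801.0 + 800.3) / 5 = 802.6200
s̄ = (4.7 + 2.7 + 4.9 + 2.5 + 3.3) / 5 = 3.6200
LCL = X̄̄ − A₃·s̄ = 802.6200 − 1.427 × 3.6200 = 797.4543

797.454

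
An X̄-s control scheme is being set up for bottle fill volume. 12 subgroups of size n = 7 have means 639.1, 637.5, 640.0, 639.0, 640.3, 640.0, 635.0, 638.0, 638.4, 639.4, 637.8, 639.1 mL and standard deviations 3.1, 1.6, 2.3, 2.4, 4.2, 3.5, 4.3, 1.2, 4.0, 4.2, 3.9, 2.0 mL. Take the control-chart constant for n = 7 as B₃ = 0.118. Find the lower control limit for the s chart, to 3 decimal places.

0.361

s̄ = (3.1 + 1.6 + 2.3 + 2.4 + 4.2 + 3.5 + 4.3 + 1.2 + 4.0 + 4.2 + 3.9 + 2.0) / 12 = 3.0583
LCL_s = B₃·s̄ = 0.118 × 3.0583 = 0.3609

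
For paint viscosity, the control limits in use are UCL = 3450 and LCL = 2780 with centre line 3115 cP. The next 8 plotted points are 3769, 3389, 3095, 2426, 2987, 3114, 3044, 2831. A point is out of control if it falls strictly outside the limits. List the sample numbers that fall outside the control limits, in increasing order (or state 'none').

Compare each point to [2780, 3450]: sample 1 = 3769 > UCL; sample 4 = 2426 < LCL.

1, 4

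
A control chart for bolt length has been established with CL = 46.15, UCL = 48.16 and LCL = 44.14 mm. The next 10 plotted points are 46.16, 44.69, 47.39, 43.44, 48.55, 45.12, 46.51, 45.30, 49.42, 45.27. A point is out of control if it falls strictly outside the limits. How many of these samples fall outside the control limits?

Compare each point to [44.14, 48.16]: sample 4 = 43.44 < LCL; sample 5 = 48.55 > UCL; sample 9 = 49.42 > UCL.

3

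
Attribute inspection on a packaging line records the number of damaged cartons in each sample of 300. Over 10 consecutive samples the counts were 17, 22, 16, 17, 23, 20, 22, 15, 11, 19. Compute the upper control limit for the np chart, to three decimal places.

p̄ = Σdᵢ / (k·n) = 182 / (10 × 300) = 0.06067
UCL = np̄ + 3·√(np̄(1−p̄)) = 18.2000 + 3 × √(18.2000×0.93933) = 18.2000 + 3 × 4.1347 = 30.6041

30.604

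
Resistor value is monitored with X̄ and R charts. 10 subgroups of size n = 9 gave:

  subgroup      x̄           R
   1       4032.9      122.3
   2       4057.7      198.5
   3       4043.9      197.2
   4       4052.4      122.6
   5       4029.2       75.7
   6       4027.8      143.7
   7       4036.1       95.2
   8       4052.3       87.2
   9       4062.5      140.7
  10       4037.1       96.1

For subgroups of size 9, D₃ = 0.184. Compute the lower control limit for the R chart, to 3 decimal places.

R̄ = (122.3 + 198.5 + 197.2 + 122.6 + 75.7 + 143.7 + 95.2 + 87.2 + 140.7 + 96.1) / 10 = 1279.2000 / 10 = 127.9200
LCL_R = D₃·R̄ = 0.184 × 127.9200 = 23.5373

23.537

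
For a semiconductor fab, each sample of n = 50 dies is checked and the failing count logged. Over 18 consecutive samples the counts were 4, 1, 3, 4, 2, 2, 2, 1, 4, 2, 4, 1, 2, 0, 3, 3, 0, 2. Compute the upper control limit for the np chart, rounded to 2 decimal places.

6.59

p̄ = Σdᵢ / (k·n) = 40 / (18 × 50) = 0.04444
UCL = np̄ + 3·√(np̄(1−p̄)) = 2.2222 + 3 × √(2.2222×0.95556) = 2.2222 + 3 × 1.4572 = 6.5938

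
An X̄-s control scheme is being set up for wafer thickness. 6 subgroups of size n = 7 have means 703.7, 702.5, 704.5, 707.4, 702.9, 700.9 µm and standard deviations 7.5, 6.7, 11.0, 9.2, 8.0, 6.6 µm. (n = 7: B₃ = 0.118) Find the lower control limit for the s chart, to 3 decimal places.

s̄ = (7.5 + 6.7 + 11.0 + 9.2 + 8.0 + 6.6) / 6 = 8.1667
LCL_s = B₃·s̄ = 0.118 × 8.1667 = 0.9637

0.964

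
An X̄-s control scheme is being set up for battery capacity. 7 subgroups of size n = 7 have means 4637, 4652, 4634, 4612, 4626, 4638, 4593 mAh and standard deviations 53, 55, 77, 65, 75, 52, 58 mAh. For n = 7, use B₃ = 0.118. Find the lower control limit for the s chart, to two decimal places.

7.33

s̄ = (53 + 55 + 77 + 65 + 75 + 52 + 58) / 7 = 62.1429
LCL_s = B₃·s̄ = 0.118 × 62.1429 = 7.3329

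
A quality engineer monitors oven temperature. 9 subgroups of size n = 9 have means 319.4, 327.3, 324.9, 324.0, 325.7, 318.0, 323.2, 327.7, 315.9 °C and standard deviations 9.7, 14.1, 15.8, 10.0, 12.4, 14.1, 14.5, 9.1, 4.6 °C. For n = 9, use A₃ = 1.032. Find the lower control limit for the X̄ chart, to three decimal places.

310.940

X̄̄ = (319.4 + 327.3 + 324.9 + 324.0 + 325.7 + 318.0 + 323.2 + 327.7 + 315.9) / 9 = 322.9000
s̄ = (9.7 + 14.1 + 15.8 + 10.0 + 12.4 + 14.1 + 14.5 + 9.1 + 4.6) / 9 = 11.5889
LCL = X̄̄ − A₃·s̄ = 322.9000 − 1.032 × 11.5889 = 310.9403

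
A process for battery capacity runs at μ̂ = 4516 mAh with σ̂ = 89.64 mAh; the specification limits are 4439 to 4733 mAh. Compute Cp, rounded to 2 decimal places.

0.55

Cp = (USL − LSL) / (6σ̂) = (4733 − 4439) / (6 × 89.64) = 294.0000 / 537.8400 = 0.5466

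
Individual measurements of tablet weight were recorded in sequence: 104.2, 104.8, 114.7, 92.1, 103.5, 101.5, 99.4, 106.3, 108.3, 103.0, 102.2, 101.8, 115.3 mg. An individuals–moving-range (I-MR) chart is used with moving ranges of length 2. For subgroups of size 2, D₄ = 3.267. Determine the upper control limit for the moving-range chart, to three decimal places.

21.099

Moving ranges: 0.6, 9.9, 22.6, 11.4, 2.0, 2.1, 6.9, 2.0, 5.3, 0.8, 0.4, 13.5; M̄R̄ = 77.5000 / 12 = 6.4583
UCL_MR = D₄·M̄R̄ = 3.267 × 6.4583 = 21.0994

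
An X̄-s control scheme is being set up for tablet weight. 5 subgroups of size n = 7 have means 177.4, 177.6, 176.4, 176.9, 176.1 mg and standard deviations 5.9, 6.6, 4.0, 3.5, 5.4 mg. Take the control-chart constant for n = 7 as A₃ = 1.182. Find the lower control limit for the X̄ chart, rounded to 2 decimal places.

X̄̄ = (177.4 + 177.6 + 176.4 + 176.9 + 176.1) / 5 = 176.8800
s̄ = (5.9 + 6.6 + 4.0 + 3.5 + 5.4) / 5 = 5.0800
LCL = X̄̄ − A₃·s̄ = 176.8800 − 1.182 × 5.0800 = 170.8754

170.88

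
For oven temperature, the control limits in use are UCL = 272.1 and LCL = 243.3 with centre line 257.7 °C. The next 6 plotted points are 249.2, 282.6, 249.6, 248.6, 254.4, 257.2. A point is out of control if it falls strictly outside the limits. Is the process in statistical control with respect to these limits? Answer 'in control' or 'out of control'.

Compare each point to [243.3, 272.1]: sample 2 = 282.6 > UCL.

out of control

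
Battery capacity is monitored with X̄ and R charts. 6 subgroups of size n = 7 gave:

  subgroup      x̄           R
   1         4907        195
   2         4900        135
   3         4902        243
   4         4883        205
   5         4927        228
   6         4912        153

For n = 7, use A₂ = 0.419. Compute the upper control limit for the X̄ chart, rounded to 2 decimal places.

4986.10

X̄̄ = (4907 + 4900 + 4902 + 4883 + 4927 + 4912) / 6 = 29431.0000 / 6 = 4905.1667
R̄ = (195 + 135 + 243 + 205 + 228 + 153) / 6 = 1159.0000 / 6 = 193.1667
UCL = X̄̄ + A₂·R̄ = 4905.1667 + 0.419 × 193.1667 = 4986.1035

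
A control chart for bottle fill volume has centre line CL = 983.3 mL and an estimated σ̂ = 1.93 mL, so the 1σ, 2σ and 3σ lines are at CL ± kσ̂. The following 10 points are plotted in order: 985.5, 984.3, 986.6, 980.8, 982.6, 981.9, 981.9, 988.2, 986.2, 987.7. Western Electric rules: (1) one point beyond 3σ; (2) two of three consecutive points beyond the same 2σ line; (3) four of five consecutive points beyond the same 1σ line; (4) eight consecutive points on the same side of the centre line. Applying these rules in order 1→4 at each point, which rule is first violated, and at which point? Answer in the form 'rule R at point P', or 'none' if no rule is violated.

Zone of each point (C = within 1σ̂, B = 1σ̂–2σ̂, A = 2σ̂–3σ̂, * = beyond 3σ̂; sign = side of CL): 1:+B, 2:+C, 3:+B, 4:-B, 5:-C, 6:-C, 7:-C, 8:+A, 9:+B, 10:+A
Rule 2 (two of three consecutive points beyond the same 2σ limit) is satisfied at point 10.

rule 2 at point 10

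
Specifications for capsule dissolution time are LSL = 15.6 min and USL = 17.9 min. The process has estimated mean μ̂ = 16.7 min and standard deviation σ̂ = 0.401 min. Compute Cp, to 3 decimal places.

Cp = (USL − LSL) / (6σ̂) = (17.9 − 15.6) / (6 × 0.401) = 2.3000 / 2.4060 = 0.9559

0.956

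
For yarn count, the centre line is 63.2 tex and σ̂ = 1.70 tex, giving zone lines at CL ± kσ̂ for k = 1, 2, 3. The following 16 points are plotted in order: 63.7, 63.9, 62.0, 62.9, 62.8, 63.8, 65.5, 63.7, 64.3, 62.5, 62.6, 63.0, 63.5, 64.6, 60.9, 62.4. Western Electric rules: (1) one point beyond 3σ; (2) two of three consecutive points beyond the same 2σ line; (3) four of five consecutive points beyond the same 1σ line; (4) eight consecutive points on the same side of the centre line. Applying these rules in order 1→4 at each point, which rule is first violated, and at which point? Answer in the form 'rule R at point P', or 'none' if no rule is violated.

none

Zone of each point (C = within 1σ̂, B = 1σ̂–2σ̂, A = 2σ̂–3σ̂, * = beyond 3σ̂; sign = side of CL): 1:+C, 2:+C, 3:-C, 4:-C, 5:-C, 6:+C, 7:+B, 8:+C, 9:+C, 10:-C, 11:-C, 12:-C, 13:+C, 14:+C, 15:-B, 16:-C
No rule fires across all 16 points.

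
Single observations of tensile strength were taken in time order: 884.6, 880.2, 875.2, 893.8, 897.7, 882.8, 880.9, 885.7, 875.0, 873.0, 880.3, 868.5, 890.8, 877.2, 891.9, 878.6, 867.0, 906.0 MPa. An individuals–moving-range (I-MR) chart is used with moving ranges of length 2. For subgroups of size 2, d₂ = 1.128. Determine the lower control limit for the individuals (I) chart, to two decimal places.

851.48

X̄ = (884.6 + 880.2 + 875.2 + 893.8 + 897.7 + 882.8 + 880.9 + 885.7 + 875.0 + 873.0 + 880.3 + 868.5 + 890.8 + 877.2 + 891.9 + 878.6 + 867.0 + 906.0) / 18 = 882.7333
Moving ranges: 4.4, 5.0, 18.6, 3.9, 14.9, 1.9, 4.8, 10.7, 2.0, 7.3, 11.8, 22.3, 13.6, 14.7, 13.3, 11.6, 39.0; M̄R̄ = 199.8000 / 17 = 11.7529
LCL = X̄ − 3·M̄R̄/d₂ = 882.7333 − 3 × 11.7529 / 1.128 = 851.4755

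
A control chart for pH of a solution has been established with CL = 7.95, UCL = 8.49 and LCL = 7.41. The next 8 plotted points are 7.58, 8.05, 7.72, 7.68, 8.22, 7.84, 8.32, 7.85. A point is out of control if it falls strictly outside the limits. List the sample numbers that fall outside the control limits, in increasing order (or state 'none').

none

All 8 points lie within [7.41, 8.49].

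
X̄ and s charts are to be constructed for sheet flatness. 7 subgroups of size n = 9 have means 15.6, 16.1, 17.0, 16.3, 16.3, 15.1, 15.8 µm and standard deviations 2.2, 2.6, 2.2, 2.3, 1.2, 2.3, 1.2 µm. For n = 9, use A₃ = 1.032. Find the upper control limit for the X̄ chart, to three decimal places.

X̄̄ = (15.6 + 16.1 + 17.0 + 16.3 + 16.3 + 15.1 + 15.8) / 7 = 16.0286
s̄ = (2.2 + 2.6 + 2.2 + 2.3 + 1.2 + 2.3 + 1.2) / 7 = 2.0000
UCL = X̄̄ + A₃·s̄ = 16.0286 + 1.032 × 2.0000 = 18.0926

18.093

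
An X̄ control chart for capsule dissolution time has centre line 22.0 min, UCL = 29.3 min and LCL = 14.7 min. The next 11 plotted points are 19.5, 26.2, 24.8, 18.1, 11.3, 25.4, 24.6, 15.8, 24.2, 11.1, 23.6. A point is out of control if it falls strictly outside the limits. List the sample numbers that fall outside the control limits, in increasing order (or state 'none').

Compare each point to [14.7, 29.3]: sample 5 = 11.3 < LCL; sample 10 = 11.1 < LCL.

5, 10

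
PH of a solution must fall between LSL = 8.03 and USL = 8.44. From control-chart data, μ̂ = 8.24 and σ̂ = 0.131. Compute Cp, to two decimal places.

Cp = (USL − LSL) / (6σ̂) = (8.44 − 8.03) / (6 × 0.131) = 0.4100 / 0.7860 = 0.5216

0.52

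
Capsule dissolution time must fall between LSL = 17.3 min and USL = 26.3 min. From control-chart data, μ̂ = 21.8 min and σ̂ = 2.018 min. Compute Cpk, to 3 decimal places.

Cpu = (USL − μ̂) / (3σ̂) = (26.3 − 21.8) / (3 × 2.018) = 0.7433; Cpl = (μ̂ − LSL) / (3σ̂) = (21.8 − 17.3) / (3 × 2.018) = 0.7433; Cpk = min(Cpu, Cpl) = 0.7433

0.743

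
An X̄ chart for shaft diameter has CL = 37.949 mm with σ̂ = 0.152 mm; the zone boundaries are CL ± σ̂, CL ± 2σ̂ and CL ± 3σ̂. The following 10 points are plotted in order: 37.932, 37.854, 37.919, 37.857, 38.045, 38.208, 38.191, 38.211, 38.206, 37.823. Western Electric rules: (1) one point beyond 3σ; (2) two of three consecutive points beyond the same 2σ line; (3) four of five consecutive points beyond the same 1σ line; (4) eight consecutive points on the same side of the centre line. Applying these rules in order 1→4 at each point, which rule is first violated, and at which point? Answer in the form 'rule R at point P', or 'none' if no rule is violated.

rule 3 at point 9

Zone of each point (C = within 1σ̂, B = 1σ̂–2σ̂, A = 2σ̂–3σ̂, * = beyond 3σ̂; sign = side of CL): 1:-C, 2:-C, 3:-C, 4:-C, 5:+C, 6:+B, 7:+B, 8:+B, 9:+B, 10:-C
Rule 3 (four of five consecutive points beyond the same 1σ limit) is satisfied at point 9.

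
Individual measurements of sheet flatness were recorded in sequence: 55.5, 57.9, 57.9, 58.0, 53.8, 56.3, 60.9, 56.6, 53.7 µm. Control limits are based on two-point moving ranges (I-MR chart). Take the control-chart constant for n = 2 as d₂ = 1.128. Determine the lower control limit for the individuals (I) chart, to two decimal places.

X̄ = (55.5 + 57.9 + 57.9 + 58.0 + 53.8 + 56.3 + 60.9 + 56.6 + 53.7) / 9 = 56.7333
Moving ranges: 2.4, 0.0, 0.1, 4.2, 2.5, 4.6, 4.3, 2.9; M̄R̄ = 21.0000 / 8 = 2.6250
LCL = X̄ − 3·M̄R̄/d₂ = 56.7333 − 3 × 2.6250 / 1.128 = 49.7520

49.75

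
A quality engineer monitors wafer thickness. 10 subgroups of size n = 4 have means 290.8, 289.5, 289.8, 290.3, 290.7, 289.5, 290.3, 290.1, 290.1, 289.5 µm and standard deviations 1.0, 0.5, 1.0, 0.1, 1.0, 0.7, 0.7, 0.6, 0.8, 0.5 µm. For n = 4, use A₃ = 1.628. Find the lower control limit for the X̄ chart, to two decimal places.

288.94

X̄̄ = (290.8 + 289.5 + 289.8 + 290.3 + 290.7 + 289.5 + 290.3 + 290.1 + 290.1 + 289.5) / 10 = 290.0600
s̄ = (1.0 + 0.5 + 1.0 + 0.1 + 1.0 + 0.7 + 0.7 + 0.6 + 0.8 + 0.5) / 10 = 0.6900
LCL = X̄̄ − A₃·s̄ = 290.0600 − 1.628 × 0.6900 = 288.9367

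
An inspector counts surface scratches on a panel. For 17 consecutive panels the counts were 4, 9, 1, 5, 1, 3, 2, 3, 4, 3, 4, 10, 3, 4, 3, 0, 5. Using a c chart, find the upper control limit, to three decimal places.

c̄ = (4 + 9 + 1 + 5 + 1 + 3 + 2 + 3 + 4 + 3 + 4 + 10 + 3 + 4 + 3 + 0 + 5) / 17 = 64 / 17 = 3.7647
UCL = c̄ + 3√c̄ = 3.7647 + 3 × √3.7647 = 3.7647 + 3 × 1.9403 = 9.5856

9.586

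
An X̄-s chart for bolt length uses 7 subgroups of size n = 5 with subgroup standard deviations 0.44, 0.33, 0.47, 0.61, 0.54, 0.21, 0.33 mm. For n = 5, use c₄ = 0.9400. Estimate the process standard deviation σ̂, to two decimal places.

0.45

s̄ = (0.44 + 0.33 + 0.47 + 0.61 + 0.54 + 0.21 + 0.33) / 7 = 0.4186
σ̂ = s̄ / c₄ = 0.4186 / 0.9400 = 0.4453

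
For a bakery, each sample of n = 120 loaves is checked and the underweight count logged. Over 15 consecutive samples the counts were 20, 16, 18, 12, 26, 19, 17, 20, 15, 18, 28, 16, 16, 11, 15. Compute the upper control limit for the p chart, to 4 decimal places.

p̄ = Σdᵢ / (k·n) = 267 / (15 × 120) = 0.14833
UCL = p̄ + 3·√(p̄(1−p̄)/n) = 0.14833 + 3 × √(0.14833×0.85167/120) = 0.14833 + 3 × 0.03245 = 0.24567

0.2457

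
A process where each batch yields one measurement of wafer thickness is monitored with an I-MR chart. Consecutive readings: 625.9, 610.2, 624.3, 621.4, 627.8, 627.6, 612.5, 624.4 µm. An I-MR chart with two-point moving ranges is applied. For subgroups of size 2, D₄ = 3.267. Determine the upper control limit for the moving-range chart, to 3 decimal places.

Moving ranges: 15.7, 14.1, 2.9, 6.4, 0.2, 15.1, 11.9; M̄R̄ = 66.3000 / 7 = 9.4714
UCL_MR = D₄·M̄R̄ = 3.267 × 9.4714 = 30.9432

30.943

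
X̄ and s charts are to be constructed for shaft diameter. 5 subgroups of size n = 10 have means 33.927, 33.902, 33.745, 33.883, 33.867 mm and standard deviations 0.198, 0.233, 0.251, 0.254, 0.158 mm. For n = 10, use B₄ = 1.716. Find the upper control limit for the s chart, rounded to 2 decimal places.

0.38

s̄ = (0.198 + 0.233 + 0.251 + 0.254 + 0.158) / 5 = 0.2188
UCL_s = B₄·s̄ = 1.716 × 0.2188 = 0.3755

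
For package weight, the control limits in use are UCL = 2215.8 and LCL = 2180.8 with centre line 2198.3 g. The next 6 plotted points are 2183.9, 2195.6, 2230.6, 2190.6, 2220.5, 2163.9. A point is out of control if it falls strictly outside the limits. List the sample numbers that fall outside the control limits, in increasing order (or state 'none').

Compare each point to [2180.8, 2215.8]: sample 3 = 2230.6 > UCL; sample 5 = 2220.5 > UCL; sample 6 = 2163.9 < LCL.

3, 5, 6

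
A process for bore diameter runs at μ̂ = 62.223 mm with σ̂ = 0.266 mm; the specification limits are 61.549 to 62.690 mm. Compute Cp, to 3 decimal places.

Cp = (USL − LSL) / (6σ̂) = (62.690 − 61.549) / (6 × 0.266) = 1.1410 / 1.5960 = 0.7149

0.715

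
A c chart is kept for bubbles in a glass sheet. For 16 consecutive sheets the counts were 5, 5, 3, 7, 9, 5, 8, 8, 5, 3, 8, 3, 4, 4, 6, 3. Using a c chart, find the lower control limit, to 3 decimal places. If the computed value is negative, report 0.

c̄ = (5 + 5 + 3 + 7 + 9 + 5 + 8 + 8 + 5 + 3 + 8 + 3 + 4 + 4 + 6 + 3) / 16 = 86 / 16 = 5.3750
LCL = c̄ − 3√c̄ = 5.3750 − 3 × 2.3184 = -1.5802 → 0 (cannot be negative)

0.000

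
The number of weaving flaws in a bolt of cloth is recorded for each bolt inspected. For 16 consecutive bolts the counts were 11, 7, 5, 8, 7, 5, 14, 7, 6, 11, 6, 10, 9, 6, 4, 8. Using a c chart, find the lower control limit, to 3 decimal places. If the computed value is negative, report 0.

0.000

c̄ = (11 + 7 + 5 + 8 + 7 + 5 + 14 + 7 + 6 + 11 + 6 + 10 + 9 + 6 + 4 + 8) / 16 = 124 / 16 = 7.7500
LCL = c̄ − 3√c̄ = 7.7500 − 3 × 2.7839 = -0.6016 → 0 (cannot be negative)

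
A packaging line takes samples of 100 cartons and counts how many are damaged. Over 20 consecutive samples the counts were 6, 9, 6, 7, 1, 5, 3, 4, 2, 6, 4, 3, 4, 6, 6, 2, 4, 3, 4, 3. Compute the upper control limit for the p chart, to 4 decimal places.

0.1055

p̄ = Σdᵢ / (k·n) = 88 / (20 × 100) = 0.04400
UCL = p̄ + 3·√(p̄(1−p̄)/n) = 0.04400 + 3 × √(0.04400×0.95600/100) = 0.04400 + 3 × 0.02051 = 0.10553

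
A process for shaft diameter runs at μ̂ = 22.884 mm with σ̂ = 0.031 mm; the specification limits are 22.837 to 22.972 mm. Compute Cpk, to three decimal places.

Cpu = (USL − μ̂) / (3σ̂) = (22.972 − 22.884) / (3 × 0.031) = 0.9462; Cpl = (μ̂ − LSL) / (3σ̂) = (22.884 − 22.837) / (3 × 0.031) = 0.5054; Cpk = min(Cpu, Cpl) = 0.5054

0.505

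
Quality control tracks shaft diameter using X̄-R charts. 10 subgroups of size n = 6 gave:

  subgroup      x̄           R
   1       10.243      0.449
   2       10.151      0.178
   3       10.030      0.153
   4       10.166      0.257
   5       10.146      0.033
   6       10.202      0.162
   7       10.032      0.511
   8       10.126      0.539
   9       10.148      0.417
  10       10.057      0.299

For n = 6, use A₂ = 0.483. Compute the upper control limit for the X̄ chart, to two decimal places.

10.27

X̄̄ = (10.243 + 10.151 + 10.030 + 10.166 + 10.146 + 10.202 + 10.032 + 10.126 + 10.148 + 10.057) / 10 = 101.3010 / 10 = 10.1301
R̄ = (0.449 + 0.178 + 0.153 + 0.257 + 0.033 + 0.162 + 0.511 + 0.539 + 0.417 + 0.299) / 10 = 2.9980 / 10 = 0.2998
UCL = X̄̄ + A₂·R̄ = 10.1301 + 0.483 × 0.2998 = 10.2749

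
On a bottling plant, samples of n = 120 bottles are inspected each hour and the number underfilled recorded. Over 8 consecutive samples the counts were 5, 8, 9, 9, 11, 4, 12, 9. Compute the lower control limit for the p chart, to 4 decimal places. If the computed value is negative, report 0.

0.0000

p̄ = Σdᵢ / (k·n) = 67 / (8 × 120) = 0.06979
LCL = p̄ − 3·√(p̄(1−p̄)/n) = 0.06979 − 3 × 0.02326 = 0.00001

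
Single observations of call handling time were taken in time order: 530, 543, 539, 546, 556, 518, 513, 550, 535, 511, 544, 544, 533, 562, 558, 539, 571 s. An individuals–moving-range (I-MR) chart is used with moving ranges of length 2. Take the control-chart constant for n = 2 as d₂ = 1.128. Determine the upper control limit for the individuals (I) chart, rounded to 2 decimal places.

X̄ = (530 + 543 + 539 + 546 + 556 + 518 + 513 + 550 + 535 + 511 + 544 + 544 + 533 + 562 + 558 + 539 + 571) / 17 = 540.7059
Moving ranges: 13, 4, 7, 10, 38, 5, 37, 15, 24, 33, 0, 11, 29, 4, 19, 32; M̄R̄ = 281.0000 / 16 = 17.5625
UCL = X̄ + 3·M̄R̄/d₂ = 540.7059 + 3 × 17.5625 / 1.128 = 587.4147

587.41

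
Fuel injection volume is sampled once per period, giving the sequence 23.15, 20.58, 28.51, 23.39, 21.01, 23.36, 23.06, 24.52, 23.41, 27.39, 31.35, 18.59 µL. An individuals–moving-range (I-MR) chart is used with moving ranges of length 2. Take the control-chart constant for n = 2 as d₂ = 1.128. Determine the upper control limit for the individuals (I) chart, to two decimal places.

X̄ = (23.15 + 20.58 + 28.51 + 23.39 + 21.01 + 23.36 + 23.06 + 24.52 + 23.41 + 27.39 + 31.35 + 18.59) / 12 = 24.0267
Moving ranges: 2.57, 7.93, 5.12, 2.38, 2.35, 0.30, 1.46, 1.11, 3.98, 3.96, 12.76; M̄R̄ = 43.9200 / 11 = 3.9927
UCL = X̄ + 3·M̄R̄/d₂ = 24.0267 + 3 × 3.9927 / 1.128 = 34.6456

34.65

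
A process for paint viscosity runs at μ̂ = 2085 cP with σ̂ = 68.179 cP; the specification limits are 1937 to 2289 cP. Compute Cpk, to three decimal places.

0.724

Cpu = (USL − μ̂) / (3σ̂) = (2289 − 2085) / (3 × 68.179) = 0.9974; Cpl = (μ̂ − LSL) / (3σ̂) = (2085 − 1937) / (3 × 68.179) = 0.7236; Cpk = min(Cpu, Cpl) = 0.7236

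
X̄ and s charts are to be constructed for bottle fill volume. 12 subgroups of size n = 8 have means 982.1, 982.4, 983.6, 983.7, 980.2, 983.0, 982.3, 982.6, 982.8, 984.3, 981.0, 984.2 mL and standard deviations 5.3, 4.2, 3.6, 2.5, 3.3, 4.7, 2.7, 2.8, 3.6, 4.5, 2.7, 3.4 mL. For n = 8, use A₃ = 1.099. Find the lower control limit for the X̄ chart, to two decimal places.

X̄̄ = (982.1 + 982.4 + 983.6 + 983.7 + 980.2 + 983.0 + 982.3 + 982.6 + 982.8 + 984.3 + 981.0 + 984.2) / 12 = 982.6833
s̄ = (5.3 + 4.2 + 3.6 + 2.5 + 3.3 + 4.7 + 2.7 + 2.8 + 3.6 + 4.5 + 2.7 + 3.4) / 12 = 3.6083
LCL = X̄̄ − A₃·s̄ = 982.6833 − 1.099 × 3.6083 = 978.7178

978.72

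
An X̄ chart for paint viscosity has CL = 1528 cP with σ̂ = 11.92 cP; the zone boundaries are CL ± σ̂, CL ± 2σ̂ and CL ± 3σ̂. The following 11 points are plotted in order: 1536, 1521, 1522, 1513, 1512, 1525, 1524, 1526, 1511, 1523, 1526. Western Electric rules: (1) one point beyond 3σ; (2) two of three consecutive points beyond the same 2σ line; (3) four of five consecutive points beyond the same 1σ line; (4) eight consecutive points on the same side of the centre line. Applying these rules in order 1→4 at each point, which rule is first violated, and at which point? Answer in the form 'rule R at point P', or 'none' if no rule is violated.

Zone of each point (C = within 1σ̂, B = 1σ̂–2σ̂, A = 2σ̂–3σ̂, * = beyond 3σ̂; sign = side of CL): 1:+C, 2:-C, 3:-C, 4:-B, 5:-B, 6:-C, 7:-C, 8:-C, 9:-B, 10:-C, 11:-C
Rule 4 (eight consecutive points on the same side of the centre line) is satisfied at point 9.

rule 4 at point 9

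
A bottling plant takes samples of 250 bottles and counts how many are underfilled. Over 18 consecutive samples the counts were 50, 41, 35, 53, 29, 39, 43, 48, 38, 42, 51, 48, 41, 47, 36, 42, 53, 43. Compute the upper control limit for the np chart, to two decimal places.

61.22

p̄ = Σdᵢ / (k·n) = 779 / (18 × 250) = 0.17311
UCL = np̄ + 3·√(np̄(1−p̄)) = 43.2778 + 3 × √(43.2778×0.82689) = 43.2778 + 3 × 5.9821 = 61.2242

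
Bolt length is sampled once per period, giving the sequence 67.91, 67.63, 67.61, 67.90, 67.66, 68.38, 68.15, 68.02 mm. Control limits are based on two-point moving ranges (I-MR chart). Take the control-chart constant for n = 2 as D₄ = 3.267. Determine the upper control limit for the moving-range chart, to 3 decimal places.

Moving ranges: 0.28, 0.02, 0.29, 0.24, 0.72, 0.23, 0.13; M̄R̄ = 1.9100 / 7 = 0.2729
UCL_MR = D₄·M̄R̄ = 3.267 × 0.2729 = 0.8914

0.891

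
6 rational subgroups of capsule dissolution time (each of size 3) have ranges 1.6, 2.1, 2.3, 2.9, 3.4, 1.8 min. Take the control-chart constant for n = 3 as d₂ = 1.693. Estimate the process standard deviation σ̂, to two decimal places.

R̄ = (1.6 + 2.1 + 2.3 + 2.9 + 3.4 + 1.8) / 6 = 2.3500
σ̂ = R̄ / d₂ = 2.3500 / 1.693 = 1.3881

1.39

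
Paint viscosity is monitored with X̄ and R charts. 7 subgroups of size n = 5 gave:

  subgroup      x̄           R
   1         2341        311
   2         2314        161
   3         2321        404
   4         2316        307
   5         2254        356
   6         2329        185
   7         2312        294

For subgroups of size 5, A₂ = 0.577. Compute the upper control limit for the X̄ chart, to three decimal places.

2478.769

X̄̄ = (2341 + 2314 + 2321 + 2316 + 2254 + 2329 + 2312) / 7 = 16187.0000 / 7 = 2312.4286
R̄ = (311 + 161 + 404 + 307 + 356 + 185 + 294) / 7 = 2018.0000 / 7 = 288.2857
UCL = X̄̄ + A₂·R̄ = 2312.4286 + 0.577 × 288.2857 = 2478.7694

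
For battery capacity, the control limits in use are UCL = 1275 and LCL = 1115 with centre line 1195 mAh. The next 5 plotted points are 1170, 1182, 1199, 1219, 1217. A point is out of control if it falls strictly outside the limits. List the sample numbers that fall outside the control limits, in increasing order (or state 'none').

none

All 5 points lie within [1115, 1275].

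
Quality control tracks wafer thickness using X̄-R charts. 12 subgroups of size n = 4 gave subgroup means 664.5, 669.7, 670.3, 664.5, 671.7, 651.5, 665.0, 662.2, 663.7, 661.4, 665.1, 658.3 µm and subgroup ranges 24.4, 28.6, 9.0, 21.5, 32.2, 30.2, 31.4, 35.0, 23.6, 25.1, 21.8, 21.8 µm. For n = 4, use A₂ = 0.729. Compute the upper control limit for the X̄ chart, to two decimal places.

X̄̄ = (664.5 + 669.7 + 670.3 + 664.5 + 671.7 + 651.5 + 665.0 + 662.2 + 663.7 + 661.4 + 665.1 + 658.3) / 12 = 7967.9000 / 12 = 663.9917
R̄ = (24.4 + 28.6 + 9.0 + 21.5 + 32.2 + 30.2 + 31.4 + 35.0 + 23.6 + 25.1 + 21.8 + 21.8) / 12 = 304.6000 / 12 = 25.3833
UCL = X̄̄ + A₂·R̄ = 663.9917 + 0.729 × 25.3833 = 682.4961

682.50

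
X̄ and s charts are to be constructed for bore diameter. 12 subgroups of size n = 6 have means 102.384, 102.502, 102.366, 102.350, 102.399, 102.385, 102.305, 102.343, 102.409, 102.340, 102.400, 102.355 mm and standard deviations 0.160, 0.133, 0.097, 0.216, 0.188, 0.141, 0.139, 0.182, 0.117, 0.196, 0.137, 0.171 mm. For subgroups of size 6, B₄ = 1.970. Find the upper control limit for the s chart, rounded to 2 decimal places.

0.31

s̄ = (0.160 + 0.133 + 0.097 + 0.216 + 0.188 + 0.141 + 0.139 + 0.182 + 0.117 + 0.196 + 0.137 + 0.171) / 12 = 0.1564
UCL_s = B₄·s̄ = 1.970 × 0.1564 = 0.3081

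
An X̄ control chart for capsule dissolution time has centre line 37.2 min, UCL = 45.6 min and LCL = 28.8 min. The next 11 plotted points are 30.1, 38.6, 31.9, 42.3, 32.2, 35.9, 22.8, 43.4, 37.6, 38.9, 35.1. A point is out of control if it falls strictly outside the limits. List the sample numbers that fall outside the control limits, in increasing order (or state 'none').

Compare each point to [28.8, 45.6]: sample 7 = 22.8 < LCL.

7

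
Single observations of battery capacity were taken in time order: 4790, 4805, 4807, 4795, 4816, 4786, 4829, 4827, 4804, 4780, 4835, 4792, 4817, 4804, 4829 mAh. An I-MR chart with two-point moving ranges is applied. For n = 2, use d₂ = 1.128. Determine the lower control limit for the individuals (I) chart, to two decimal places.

X̄ = (4790 + 4805 + 4807 + 4795 + 4816 + 4786 + 4829 + 4827 + 4804 + 4780 + 4835 + 4792 + 4817 + 4804 + 4829) / 15 = 4807.7333
Moving ranges: 15, 2, 12, 21, 30, 43, 2, 23, 24, 55, 43, 25, 13, 25; M̄R̄ = 333.0000 / 14 = 23.7857
LCL = X̄ − 3·M̄R̄/d₂ = 4807.7333 − 3 × 23.7857 / 1.128 = 4744.4735

4744.47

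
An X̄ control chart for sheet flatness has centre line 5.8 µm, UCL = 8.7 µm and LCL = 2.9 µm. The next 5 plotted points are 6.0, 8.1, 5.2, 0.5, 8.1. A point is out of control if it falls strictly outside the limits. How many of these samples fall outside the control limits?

Compare each point to [2.9, 8.7]: sample 4 = 0.5 < LCL.

1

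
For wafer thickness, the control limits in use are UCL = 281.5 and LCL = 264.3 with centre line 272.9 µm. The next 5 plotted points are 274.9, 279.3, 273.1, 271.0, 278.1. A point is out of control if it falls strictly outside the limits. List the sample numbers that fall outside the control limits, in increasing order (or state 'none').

All 5 points lie within [264.3, 281.5].

none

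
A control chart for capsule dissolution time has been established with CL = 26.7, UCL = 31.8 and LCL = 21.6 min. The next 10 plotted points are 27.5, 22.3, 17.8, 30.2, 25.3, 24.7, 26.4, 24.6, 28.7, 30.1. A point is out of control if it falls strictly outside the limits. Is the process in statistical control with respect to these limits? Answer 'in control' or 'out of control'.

out of control

Compare each point to [21.6, 31.8]: sample 3 = 17.8 < LCL.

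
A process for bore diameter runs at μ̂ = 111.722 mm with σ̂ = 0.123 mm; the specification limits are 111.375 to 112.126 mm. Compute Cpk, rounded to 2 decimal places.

0.94

Cpu = (USL − μ̂) / (3σ̂) = (112.126 − 111.722) / (3 × 0.123) = 1.0949; Cpl = (μ̂ − LSL) / (3σ̂) = (111.722 − 111.375) / (3 × 0.123) = 0.9404; Cpk = min(Cpu, Cpl) = 0.9404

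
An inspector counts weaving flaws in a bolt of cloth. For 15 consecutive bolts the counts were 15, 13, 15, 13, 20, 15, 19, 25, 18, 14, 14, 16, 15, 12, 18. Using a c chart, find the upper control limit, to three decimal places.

28.183

c̄ = (15 + 13 + 15 + 13 + 20 + 15 + 19 + 25 + 18 + 14 + 14 + 16 + 15 + 12 + 18) / 15 = 242 / 15 = 16.1333
UCL = c̄ + 3√c̄ = 16.1333 + 3 × √16.1333 = 16.1333 + 3 × 4.0166 = 28.1832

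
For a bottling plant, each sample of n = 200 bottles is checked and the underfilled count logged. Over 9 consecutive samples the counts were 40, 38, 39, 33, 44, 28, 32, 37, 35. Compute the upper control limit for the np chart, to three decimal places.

52.561

p̄ = Σdᵢ / (k·n) = 326 / (9 × 200) = 0.18111
UCL = np̄ + 3·√(np̄(1−p̄)) = 36.2222 + 3 × √(36.2222×0.81889) = 36.2222 + 3 × 5.4463 = 52.5611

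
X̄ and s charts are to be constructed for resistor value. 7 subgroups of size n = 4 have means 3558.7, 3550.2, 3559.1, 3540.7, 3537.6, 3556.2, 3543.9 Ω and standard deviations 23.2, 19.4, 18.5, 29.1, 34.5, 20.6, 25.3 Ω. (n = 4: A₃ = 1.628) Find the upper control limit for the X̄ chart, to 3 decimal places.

3589.162

X̄̄ = (3558.7 + 3550.2 + 3559.1 + 3540.7 + 3537.6 + 3556.2 + 3543.9) / 7 = 3549.4857
s̄ = (23.2 + 19.4 + 18.5 + 29.1 + 34.5 + 20.6 + 25.3) / 7 = 24.3714
UCL = X̄̄ + A₃·s̄ = 3549.4857 + 1.628 × 24.3714 = 3589.1624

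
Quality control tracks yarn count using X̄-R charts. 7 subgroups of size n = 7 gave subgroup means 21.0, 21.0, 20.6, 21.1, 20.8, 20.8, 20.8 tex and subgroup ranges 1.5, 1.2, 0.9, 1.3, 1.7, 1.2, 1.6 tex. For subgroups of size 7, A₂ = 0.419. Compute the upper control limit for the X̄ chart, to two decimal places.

X̄̄ = (21.0 + 21.0 + 20.6 + 21.1 + 20.8 + 20.8 + 20.8) / 7 = 146.1000 / 7 = 20.8714
R̄ = (1.5 + 1.2 + 0.9 + 1.3 + 1.7 + 1.2 + 1.6) / 7 = 9.4000 / 7 = 1.3429
UCL = X̄̄ + A₂·R̄ = 20.8714 + 0.419 × 1.3429 = 21.4341

21.43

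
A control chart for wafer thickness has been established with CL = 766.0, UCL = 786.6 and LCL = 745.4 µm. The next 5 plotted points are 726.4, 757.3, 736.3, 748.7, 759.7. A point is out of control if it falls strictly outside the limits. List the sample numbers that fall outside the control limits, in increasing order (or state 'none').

1, 3

Compare each point to [745.4, 786.6]: sample 1 = 726.4 < LCL; sample 3 = 736.3 < LCL.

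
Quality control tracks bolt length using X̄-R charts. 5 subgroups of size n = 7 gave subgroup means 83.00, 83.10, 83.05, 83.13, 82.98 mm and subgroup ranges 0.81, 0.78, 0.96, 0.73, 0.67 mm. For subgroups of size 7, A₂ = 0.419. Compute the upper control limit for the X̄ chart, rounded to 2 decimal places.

83.38

X̄̄ = (83.00 + 83.10 + 83.05 + 83.13 + 82.98) / 5 = 415.2600 / 5 = 83.0520
R̄ = (0.81 + 0.78 + 0.96 + 0.73 + 0.67) / 5 = 3.9500 / 5 = 0.7900
UCL = X̄̄ + A₂·R̄ = 83.0520 + 0.419 × 0.7900 = 83.3830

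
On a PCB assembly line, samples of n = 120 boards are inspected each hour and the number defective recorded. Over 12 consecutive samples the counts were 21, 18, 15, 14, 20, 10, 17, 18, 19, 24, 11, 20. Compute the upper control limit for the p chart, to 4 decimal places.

p̄ = Σdᵢ / (k·n) = 207 / (12 × 120) = 0.14375
UCL = p̄ + 3·√(p̄(1−p̄)/n) = 0.14375 + 3 × √(0.14375×0.85625/120) = 0.14375 + 3 × 0.03203 = 0.23983

0.2398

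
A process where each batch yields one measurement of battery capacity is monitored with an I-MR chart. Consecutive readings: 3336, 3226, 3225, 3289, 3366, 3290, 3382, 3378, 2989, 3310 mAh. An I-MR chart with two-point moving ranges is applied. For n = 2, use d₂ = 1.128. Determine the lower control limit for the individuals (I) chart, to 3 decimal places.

2943.994

X̄ = (3336 + 3226 + 3225 + 3289 + 3366 + 3290 + 3382 + 3378 + 2989 + 3310) / 10 = 3279.1000
Moving ranges: 110, 1, 64, 77, 76, 92, 4, 389, 321; M̄R̄ = 1134.0000 / 9 = 126.0000
LCL = X̄ − 3·M̄R̄/d₂ = 3279.1000 − 3 × 126.0000 / 1.128 = 2943.9936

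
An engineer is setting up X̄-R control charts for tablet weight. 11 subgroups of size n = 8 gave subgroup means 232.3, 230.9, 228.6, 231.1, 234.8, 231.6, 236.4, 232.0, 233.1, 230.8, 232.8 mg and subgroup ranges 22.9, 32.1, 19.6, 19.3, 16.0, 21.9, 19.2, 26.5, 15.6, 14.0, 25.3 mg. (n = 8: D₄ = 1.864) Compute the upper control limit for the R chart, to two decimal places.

39.38

R̄ = (22.9 + 32.1 + 19.6 + 19.3 + 16.0 + 21.9 + 19.2 + 26.5 + 15.6 + 14.0 + 25.3) / 11 = 232.4000 / 11 = 21.1273
UCL_R = D₄·R̄ = 1.864 × 21.1273 = 39.3812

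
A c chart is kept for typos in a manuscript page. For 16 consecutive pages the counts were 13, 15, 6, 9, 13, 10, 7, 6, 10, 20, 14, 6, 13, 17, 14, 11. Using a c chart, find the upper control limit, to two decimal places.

c̄ = (13 + 15 + 6 + 9 + 13 + 10 + 7 + 6 + 10 + 20 + 14 + 6 + 13 + 17 + 14 + 11) / 16 = 184 / 16 = 11.5000
UCL = c̄ + 3√c̄ = 11.5000 + 3 × √11.5000 = 11.5000 + 3 × 3.3912 = 21.6735

21.67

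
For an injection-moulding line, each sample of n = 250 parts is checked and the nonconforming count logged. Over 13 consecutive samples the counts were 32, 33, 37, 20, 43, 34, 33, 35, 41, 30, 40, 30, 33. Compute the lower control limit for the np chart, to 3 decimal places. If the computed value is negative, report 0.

p̄ = Σdᵢ / (k·n) = 441 / (13 × 250) = 0.13569
LCL = np̄ − 3·√(np̄(1−p̄)) = 33.9231 − 3 × 5.4148 = 17.6787

17.679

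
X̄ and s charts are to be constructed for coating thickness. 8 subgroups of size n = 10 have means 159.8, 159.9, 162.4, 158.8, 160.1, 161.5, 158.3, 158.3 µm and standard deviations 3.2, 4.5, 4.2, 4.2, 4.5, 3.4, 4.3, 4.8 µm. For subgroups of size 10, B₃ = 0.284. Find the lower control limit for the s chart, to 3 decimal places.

1.175

s̄ = (3.2 + 4.5 + 4.2 + 4.2 + 4.5 + 3.4 + 4.3 + 4.8) / 8 = 4.1375
LCL_s = B₃·s̄ = 0.284 × 4.1375 = 1.1750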